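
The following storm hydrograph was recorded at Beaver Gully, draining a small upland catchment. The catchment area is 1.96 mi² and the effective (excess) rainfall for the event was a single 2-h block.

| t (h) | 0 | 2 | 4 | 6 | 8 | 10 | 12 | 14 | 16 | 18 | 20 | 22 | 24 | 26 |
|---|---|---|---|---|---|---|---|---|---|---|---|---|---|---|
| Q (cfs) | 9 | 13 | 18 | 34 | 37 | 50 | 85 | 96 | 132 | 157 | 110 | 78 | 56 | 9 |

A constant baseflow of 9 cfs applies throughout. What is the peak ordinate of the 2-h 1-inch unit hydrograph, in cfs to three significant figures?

U_p ≈ 123 cfs

Direct runoff: 0.0, 4.0, 9.0, 25.0, 28.0, 41.0, 76.0, 87.0, 123.0, 148.0, 101.0, 69.0, 47.0, 0.0 cfs; ΣQ_DR = 758.0 cfs, peak = 148.0 cfs.
Runoff depth d = ΣQ_DR·Δt / A = 758.0 × 7200 / (1.96 mi²) = 1.199 in.
The 1-inch UH is the DRH scaled by (1 in)/d, so U_p = 148.0 × 1/1.199 = 123 cfs.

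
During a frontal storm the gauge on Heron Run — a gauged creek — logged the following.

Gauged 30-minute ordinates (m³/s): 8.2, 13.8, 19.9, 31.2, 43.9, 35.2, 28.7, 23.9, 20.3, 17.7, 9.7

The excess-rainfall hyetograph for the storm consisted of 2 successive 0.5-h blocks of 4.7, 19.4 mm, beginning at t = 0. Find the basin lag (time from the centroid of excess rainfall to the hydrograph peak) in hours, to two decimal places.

Centroid of excess rainfall: t_c = Σ P_i·t̄_i / ΣP_i = 0.6525 h (block centres at 0.25, 0.75 h).
Hydrograph peak occurs at t = 2 h, so basin lag t_L = 2 − 0.6525 = 1.35 h.

t_L ≈ 1.35 h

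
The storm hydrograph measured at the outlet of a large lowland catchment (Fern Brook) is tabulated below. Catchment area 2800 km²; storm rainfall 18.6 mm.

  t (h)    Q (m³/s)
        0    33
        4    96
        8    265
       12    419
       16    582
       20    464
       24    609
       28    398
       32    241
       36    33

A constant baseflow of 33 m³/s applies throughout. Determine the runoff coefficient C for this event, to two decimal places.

ΣQ_DR = 2810 m³/s; V = ΣQ_DR·Δt = 4.046 × 10^7 m³.
Runoff depth d = V / A = 14.45 mm.
C = d / P = 14.45 / 18.6 = 0.78.

C ≈ 0.78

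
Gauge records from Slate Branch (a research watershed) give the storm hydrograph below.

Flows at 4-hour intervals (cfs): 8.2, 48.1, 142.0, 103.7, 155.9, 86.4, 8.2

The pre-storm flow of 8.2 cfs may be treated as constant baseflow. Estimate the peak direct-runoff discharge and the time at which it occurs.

Q_p = 147.7 cfs at t = 16 h

Subtracting baseflow gives direct-runoff ordinates: 0.0, 39.9, 133.8, 95.5, 147.7, 78.2, 0.0 cfs.
The maximum is 147.7 cfs, occurring at the reading for t = 16 h.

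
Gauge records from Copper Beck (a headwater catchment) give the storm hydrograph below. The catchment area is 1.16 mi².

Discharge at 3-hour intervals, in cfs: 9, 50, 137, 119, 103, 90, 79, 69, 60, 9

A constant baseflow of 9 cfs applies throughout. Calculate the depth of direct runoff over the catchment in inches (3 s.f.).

d ≈ 2.54 in

Direct runoff: 0.0, 41.0, 128.0, 110.0, 94.0, 81.0, 70.0, 60.0, 51.0, 0.0 cfs; ΣQ_DR = 635.0 cfs.
V = ΣQ_DR · Δt = 635.0 × 10800 s = 6.858 × 10^6 ft³.
Over A = 1.16 mi², depth = V / A = 2.54 in.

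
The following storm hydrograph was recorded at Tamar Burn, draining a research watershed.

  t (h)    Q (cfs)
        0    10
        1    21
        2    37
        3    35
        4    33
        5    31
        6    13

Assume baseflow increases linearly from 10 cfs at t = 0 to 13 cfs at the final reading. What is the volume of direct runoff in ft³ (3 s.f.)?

V ≈ 3.58 × 10^5 ft³

Direct-runoff ordinates (Q − Q_b): 0.00, 10.50, 26.00, 23.50, 21.00, 18.50, 0.00 cfs.
ΣQ_DR = 99.50 cfs.
With Δt = 1 h = 3600 s, V = ΣQ_DR · Δt = 99.50 × 3600 = 3.58 × 10^5 ft³.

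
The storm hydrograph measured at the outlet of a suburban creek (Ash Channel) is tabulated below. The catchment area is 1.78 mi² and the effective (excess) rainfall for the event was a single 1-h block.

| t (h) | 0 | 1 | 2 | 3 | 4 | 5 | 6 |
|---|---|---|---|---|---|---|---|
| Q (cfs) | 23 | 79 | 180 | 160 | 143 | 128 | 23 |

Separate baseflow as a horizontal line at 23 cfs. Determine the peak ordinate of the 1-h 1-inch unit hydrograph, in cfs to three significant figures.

Direct runoff: 0.0, 56.0, 157.0, 137.0, 120.0, 105.0, 0.0 cfs; ΣQ_DR = 575.0 cfs, peak = 157.0 cfs.
Runoff depth d = ΣQ_DR·Δt / A = 575.0 × 3600 / (1.78 mi²) = 0.5006 in.
The 1-inch UH is the DRH scaled by (1 in)/d, so U_p = 157.0 × 1/0.5006 = 314 cfs.

U_p ≈ 314 cfs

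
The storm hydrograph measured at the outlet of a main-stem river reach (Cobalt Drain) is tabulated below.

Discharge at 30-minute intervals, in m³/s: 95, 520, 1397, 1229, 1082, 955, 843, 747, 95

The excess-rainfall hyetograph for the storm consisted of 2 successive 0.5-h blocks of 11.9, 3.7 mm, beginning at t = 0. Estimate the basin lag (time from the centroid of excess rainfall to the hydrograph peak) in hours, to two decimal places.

Centroid of excess rainfall: t_c = Σ P_i·t̄_i / ΣP_i = 0.3686 h (block centres at 0.25, 0.75 h).
Hydrograph peak occurs at t = 1 h, so basin lag t_L = 1 − 0.3686 = 0.63 h.

t_L ≈ 0.63 h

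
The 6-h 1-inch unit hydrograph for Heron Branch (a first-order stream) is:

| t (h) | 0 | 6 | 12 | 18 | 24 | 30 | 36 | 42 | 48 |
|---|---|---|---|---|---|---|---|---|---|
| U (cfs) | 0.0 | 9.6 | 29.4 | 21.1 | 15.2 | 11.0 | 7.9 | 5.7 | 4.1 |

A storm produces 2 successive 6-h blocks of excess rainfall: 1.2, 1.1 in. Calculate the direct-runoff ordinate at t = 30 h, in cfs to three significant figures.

Q ≈ 29.9 cfs

By discrete convolution, Q_j = Σ (P_i / 1 in) · U_{j−i}.
At t = 30 h (j=5): Q = (1.2/1)·11.0 + (1.1/1)·15.2 = 29.9 cfs.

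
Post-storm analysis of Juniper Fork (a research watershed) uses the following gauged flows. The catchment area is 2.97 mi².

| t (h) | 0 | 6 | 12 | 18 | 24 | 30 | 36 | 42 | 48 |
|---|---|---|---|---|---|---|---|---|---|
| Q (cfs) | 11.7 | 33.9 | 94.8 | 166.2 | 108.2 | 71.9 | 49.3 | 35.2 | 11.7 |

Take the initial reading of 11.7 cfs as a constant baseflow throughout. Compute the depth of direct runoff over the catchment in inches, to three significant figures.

d ≈ 1.50 in

Direct runoff: 0.0, 22.2, 83.1, 154.5, 96.5, 60.2, 37.6, 23.5, 0.0 cfs; ΣQ_DR = 477.6 cfs.
V = ΣQ_DR · Δt = 477.6 × 21600 s = 1.032 × 10^7 ft³.
Over A = 2.97 mi², depth = V / A = 1.50 in.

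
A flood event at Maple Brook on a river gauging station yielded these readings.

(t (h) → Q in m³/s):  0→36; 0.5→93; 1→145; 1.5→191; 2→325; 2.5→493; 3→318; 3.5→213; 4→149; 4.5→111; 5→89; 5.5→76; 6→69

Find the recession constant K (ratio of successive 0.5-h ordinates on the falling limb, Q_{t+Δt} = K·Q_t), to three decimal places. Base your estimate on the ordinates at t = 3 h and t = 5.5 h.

K ≈ 0.751

Using the recession-limb readings at t = 3 h and t = 5.5 h: Q falls from 318 to 76 m³/s over 5 intervals.
K = (Q₂/Q₁)^(1/5) = (76/318)^(1/5) = 0.751.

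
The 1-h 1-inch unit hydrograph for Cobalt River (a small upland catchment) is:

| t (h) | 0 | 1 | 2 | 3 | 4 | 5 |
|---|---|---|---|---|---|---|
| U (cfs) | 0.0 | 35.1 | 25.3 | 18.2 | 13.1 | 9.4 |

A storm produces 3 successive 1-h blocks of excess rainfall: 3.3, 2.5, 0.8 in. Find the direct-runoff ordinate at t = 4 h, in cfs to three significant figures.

By discrete convolution, Q_j = Σ (P_i / 1 in) · U_{j−i}.
At t = 4 h (j=4): Q = (3.3/1)·13.1 + (2.5/1)·18.2 + (0.8/1)·25.3 = 109 cfs.

Q ≈ 109 cfs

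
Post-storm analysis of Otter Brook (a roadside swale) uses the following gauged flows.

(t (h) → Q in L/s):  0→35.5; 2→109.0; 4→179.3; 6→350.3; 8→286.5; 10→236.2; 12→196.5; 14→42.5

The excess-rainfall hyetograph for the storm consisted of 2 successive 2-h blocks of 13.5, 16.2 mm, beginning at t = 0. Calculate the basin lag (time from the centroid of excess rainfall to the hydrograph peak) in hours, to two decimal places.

t_L ≈ 3.91 h

Centroid of excess rainfall: t_c = Σ P_i·t̄_i / ΣP_i = 2.0909 h (block centres at 1, 3 h).
Hydrograph peak occurs at t = 6 h, so basin lag t_L = 6 − 2.0909 = 3.91 h.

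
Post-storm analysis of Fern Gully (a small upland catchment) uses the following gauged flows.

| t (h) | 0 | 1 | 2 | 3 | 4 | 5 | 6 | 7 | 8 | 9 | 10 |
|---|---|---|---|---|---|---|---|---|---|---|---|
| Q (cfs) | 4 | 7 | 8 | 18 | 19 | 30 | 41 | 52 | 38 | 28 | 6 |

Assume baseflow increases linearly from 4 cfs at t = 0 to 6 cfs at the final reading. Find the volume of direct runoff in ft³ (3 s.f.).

V ≈ 7.06 × 10^5 ft³

Direct-runoff ordinates (Q − Q_b): 0.00, 2.80, 3.60, 13.40, 14.20, 25.00, 35.80, 46.60, 32.40, 22.20, 0.00 cfs.
ΣQ_DR = 196.0 cfs.
With Δt = 1 h = 3600 s, V = ΣQ_DR · Δt = 196.0 × 3600 = 7.06 × 10^5 ft³.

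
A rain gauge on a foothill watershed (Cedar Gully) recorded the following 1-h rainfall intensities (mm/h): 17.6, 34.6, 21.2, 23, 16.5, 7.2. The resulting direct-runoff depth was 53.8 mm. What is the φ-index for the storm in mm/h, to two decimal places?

Only the 5 blocks with intensity above φ contribute runoff: 17.6, 34.6, 21.2, 23, 16.5 mm/h.
Σ(I−φ)·Δt = d  ⇒  (17.6+34.6+21.2+23+16.5 − 5φ)·1 = 53.8
φ = (112.9 − 53.8/1) / 5 = 11.82 mm/h.

φ ≈ 11.82 mm/h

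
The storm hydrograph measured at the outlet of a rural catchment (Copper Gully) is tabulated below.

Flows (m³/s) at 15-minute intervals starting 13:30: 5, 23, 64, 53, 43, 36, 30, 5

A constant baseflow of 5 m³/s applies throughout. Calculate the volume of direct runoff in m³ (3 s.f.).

V ≈ 1.97 × 10^5 m³

Direct-runoff ordinates (Q − Q_b): 0.0, 18.0, 59.0, 48.0, 38.0, 31.0, 25.0, 0.0 m³/s.
ΣQ_DR = 219.0 m³/s.
With Δt = 0.25 h = 900 s, V = ΣQ_DR · Δt = 219.0 × 900 = 1.97 × 10^5 m³.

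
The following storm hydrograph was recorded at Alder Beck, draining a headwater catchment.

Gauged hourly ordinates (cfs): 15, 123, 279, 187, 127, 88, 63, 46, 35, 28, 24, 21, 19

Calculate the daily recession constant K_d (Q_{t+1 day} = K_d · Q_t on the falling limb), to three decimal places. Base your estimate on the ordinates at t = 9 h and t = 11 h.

Between t = 9 h and t = 11 h the flow falls from 28 to 21 cfs over 2×1 h = 2 h.
Per-interval ratio K = (21/28)^(1/2) = 0.8660; K_d = K^(24/1) = 0.032.

K_d ≈ 0.032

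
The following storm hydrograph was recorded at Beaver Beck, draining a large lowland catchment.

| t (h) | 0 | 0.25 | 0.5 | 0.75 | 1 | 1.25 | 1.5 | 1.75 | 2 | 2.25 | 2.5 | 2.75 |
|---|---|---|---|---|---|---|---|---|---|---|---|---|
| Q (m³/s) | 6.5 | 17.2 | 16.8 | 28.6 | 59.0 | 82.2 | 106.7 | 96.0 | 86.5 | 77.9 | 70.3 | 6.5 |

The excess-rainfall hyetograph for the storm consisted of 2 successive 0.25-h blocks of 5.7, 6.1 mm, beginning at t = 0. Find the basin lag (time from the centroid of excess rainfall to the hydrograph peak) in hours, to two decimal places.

t_L ≈ 1.25 h

Centroid of excess rainfall: t_c = Σ P_i·t̄_i / ΣP_i = 0.2542 h (block centres at 0.125, 0.375 h).
Hydrograph peak occurs at t = 1.5 h, so basin lag t_L = 1.5 − 0.2542 = 1.25 h.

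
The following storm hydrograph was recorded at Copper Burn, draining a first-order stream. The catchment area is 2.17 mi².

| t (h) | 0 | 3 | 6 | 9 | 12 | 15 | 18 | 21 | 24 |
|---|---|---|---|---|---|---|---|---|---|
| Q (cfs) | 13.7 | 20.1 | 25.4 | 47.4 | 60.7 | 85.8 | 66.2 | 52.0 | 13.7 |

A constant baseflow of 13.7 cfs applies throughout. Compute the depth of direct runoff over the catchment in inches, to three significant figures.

d ≈ 0.561 in

Direct runoff: 0.0, 6.4, 11.7, 33.7, 47.0, 72.1, 52.5, 38.3, 0.0 cfs; ΣQ_DR = 261.7 cfs.
V = ΣQ_DR · Δt = 261.7 × 10800 s = 2.826 × 10^6 ft³.
Over A = 2.17 mi², depth = V / A = 0.561 in.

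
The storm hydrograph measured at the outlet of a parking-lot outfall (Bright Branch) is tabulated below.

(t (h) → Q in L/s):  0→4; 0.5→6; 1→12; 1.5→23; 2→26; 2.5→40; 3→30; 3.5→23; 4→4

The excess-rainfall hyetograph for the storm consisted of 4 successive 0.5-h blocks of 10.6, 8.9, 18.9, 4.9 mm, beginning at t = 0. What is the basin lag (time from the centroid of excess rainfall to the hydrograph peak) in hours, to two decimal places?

t_L ≈ 1.54 h

Centroid of excess rainfall: t_c = Σ P_i·t̄_i / ΣP_i = 0.9590 h (block centres at 0.25, 0.75, 1.25, 1.75 h).
Hydrograph peak occurs at t = 2.5 h, so basin lag t_L = 2.5 − 0.9590 = 1.54 h.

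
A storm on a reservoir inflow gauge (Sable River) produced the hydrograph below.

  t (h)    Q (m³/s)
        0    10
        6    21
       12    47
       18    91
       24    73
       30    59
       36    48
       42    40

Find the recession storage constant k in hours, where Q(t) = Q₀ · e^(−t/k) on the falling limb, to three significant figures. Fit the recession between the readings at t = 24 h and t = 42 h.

k ≈ 29.9 h

On the falling limb, Q drops from 73 to 40 m³/s between t = 24 h and t = 42 h (Δt = 18 h).
k = −Δt / ln(Q₂/Q₁) = −18 / ln(40/73) = 29.9 h.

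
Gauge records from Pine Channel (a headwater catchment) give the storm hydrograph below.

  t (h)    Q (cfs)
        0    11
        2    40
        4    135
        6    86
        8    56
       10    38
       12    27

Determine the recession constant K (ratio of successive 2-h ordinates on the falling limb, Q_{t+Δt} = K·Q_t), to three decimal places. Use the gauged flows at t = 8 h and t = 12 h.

Using the recession-limb readings at t = 8 h and t = 12 h: Q falls from 56 to 27 cfs over 2 intervals.
K = (Q₂/Q₁)^(1/2) = (27/56)^(1/2) = 0.694.

K ≈ 0.694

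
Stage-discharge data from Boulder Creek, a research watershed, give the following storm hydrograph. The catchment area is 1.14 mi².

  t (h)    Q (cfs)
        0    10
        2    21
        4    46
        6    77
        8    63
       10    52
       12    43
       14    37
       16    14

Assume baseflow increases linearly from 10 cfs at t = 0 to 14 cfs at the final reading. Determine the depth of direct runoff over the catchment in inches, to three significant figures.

Direct runoff: 0.00, 10.50, 35.00, 65.50, 51.00, 39.50, 30.00, 23.50, 0.00 cfs; ΣQ_DR = 255.0 cfs.
V = ΣQ_DR · Δt = 255.0 × 7200 s = 1.836 × 10^6 ft³.
Over A = 1.14 mi², depth = V / A = 0.693 in.

d ≈ 0.693 in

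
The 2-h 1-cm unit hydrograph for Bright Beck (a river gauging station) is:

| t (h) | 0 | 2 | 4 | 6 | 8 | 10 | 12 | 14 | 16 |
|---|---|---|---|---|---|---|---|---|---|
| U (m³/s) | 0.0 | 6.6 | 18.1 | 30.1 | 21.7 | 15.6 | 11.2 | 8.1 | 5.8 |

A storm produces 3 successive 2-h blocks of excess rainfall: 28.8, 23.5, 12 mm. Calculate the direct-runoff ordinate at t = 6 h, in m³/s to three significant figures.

Q ≈ 137 m³/s

By discrete convolution, Q_j = Σ (P_i / 10 mm) · U_{j−i}.
At t = 6 h (j=3): Q = (28.8/10)·30.1 + (23.5/10)·18.1 + (12/10)·6.6 = 137 m³/s.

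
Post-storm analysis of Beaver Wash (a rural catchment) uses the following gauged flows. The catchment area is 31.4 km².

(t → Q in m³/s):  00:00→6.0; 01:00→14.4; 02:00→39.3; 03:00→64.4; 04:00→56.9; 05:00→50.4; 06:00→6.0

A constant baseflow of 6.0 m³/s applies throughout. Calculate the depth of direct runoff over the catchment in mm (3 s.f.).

d ≈ 22.4 mm

Direct runoff: 0.0, 8.4, 33.3, 58.4, 50.9, 44.4, 0.0 m³/s; ΣQ_DR = 195.4 m³/s.
V = ΣQ_DR · Δt = 195.4 × 3600 s = 7.034 × 10^5 m³.
Over A = 31.4 km², depth = V / A = 22.4 mm.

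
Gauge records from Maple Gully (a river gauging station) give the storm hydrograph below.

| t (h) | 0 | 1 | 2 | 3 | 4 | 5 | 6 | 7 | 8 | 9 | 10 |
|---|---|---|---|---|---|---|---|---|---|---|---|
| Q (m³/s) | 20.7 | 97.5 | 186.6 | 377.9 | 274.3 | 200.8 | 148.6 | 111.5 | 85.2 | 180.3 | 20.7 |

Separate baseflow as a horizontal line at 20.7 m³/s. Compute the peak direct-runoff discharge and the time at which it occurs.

Q_p = 357.2 m³/s at t = 3 h

Subtracting baseflow gives direct-runoff ordinates: 0.0, 76.8, 165.9, 357.2, 253.6, 180.1, 127.9, 90.8, 64.5, 159.6, 0.0 m³/s.
The maximum is 357.2 m³/s, occurring at the reading for t = 3 h.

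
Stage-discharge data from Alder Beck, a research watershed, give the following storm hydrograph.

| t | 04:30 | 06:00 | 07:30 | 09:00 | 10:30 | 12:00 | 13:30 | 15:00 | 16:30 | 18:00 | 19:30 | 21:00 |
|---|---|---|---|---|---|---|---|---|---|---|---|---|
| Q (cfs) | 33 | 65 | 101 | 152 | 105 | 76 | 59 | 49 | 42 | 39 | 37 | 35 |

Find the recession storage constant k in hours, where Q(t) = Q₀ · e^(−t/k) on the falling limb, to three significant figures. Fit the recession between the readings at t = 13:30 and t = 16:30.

On the falling limb, Q drops from 59 to 42 cfs between t = 13:30 and t = 16:30 (Δt = 3 h).
k = −Δt / ln(Q₂/Q₁) = −3 / ln(42/59) = 8.83 h.

k ≈ 8.83 h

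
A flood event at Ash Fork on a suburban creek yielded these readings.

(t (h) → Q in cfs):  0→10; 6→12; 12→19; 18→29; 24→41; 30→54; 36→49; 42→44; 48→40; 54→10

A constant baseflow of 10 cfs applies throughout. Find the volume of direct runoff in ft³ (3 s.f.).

V ≈ 4.49 × 10^6 ft³

Direct-runoff ordinates (Q − Q_b): 0.0, 2.0, 9.0, 19.0, 31.0, 44.0, 39.0, 34.0, 30.0, 0.0 cfs.
ΣQ_DR = 208.0 cfs.
With Δt = 6 h = 21600 s, V = ΣQ_DR · Δt = 208.0 × 21600 = 4.49 × 10^6 ft³.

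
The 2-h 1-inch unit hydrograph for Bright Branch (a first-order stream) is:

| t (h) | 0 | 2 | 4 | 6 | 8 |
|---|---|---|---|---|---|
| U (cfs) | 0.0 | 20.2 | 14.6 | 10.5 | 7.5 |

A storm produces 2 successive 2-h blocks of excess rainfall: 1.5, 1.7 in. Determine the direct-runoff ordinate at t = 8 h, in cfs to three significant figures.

Q ≈ 29.1 cfs

By discrete convolution, Q_j = Σ (P_i / 1 in) · U_{j−i}.
At t = 8 h (j=4): Q = (1.5/1)·7.5 + (1.7/1)·10.5 = 29.1 cfs.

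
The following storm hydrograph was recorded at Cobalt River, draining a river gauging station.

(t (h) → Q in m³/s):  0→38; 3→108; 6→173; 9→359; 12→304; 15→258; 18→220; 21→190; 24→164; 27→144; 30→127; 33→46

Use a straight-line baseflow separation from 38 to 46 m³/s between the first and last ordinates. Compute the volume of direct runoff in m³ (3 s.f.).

V ≈ 1.76 × 10^7 m³

Direct-runoff ordinates (Q − Q_b): 0.00, 69.27, 133.55, 318.82, 263.09, 216.36, 177.64, 146.91, 120.18, 99.45, 81.73, 0.00 m³/s.
ΣQ_DR = 1627 m³/s.
With Δt = 3 h = 10800 s, V = ΣQ_DR · Δt = 1627 × 10800 = 1.76 × 10^7 m³.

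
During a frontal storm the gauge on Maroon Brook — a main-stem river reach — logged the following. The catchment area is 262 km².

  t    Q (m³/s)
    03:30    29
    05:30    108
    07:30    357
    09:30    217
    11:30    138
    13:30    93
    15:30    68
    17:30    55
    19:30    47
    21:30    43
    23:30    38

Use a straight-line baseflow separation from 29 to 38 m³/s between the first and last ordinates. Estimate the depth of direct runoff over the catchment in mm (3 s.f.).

d ≈ 22.7 mm

Direct runoff: 0.00, 78.10, 326.20, 185.30, 105.40, 59.50, 33.60, 19.70, 10.80, 5.90, 0.00 m³/s; ΣQ_DR = 824.5 m³/s.
V = ΣQ_DR · Δt = 824.5 × 7200 s = 5.936 × 10^6 m³.
Over A = 262 km², depth = V / A = 22.7 mm.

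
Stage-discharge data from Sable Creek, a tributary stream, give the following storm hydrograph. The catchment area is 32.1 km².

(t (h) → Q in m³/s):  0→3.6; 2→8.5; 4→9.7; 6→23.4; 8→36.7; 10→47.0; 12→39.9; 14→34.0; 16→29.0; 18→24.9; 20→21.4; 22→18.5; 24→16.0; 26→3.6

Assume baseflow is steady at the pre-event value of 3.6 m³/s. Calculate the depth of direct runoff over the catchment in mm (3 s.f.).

d ≈ 59.6 mm

Direct runoff: 0.0, 4.9, 6.1, 19.8, 33.1, 43.4, 36.3, 30.4, 25.4, 21.3, 17.8, 14.9, 12.4, 0.0 m³/s; ΣQ_DR = 265.8 m³/s.
V = ΣQ_DR · Δt = 265.8 × 7200 s = 1.914 × 10^6 m³.
Over A = 32.1 km², depth = V / A = 59.6 mm.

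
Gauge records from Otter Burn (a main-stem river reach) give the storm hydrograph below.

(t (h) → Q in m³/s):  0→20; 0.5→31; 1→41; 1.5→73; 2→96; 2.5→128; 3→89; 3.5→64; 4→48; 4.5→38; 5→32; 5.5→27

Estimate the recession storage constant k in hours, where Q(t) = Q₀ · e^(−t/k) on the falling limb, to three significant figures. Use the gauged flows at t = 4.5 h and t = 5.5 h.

On the falling limb, Q drops from 38 to 27 m³/s between t = 4.5 h and t = 5.5 h (Δt = 1 h).
k = −Δt / ln(Q₂/Q₁) = −1 / ln(27/38) = 2.93 h.

k ≈ 2.93 h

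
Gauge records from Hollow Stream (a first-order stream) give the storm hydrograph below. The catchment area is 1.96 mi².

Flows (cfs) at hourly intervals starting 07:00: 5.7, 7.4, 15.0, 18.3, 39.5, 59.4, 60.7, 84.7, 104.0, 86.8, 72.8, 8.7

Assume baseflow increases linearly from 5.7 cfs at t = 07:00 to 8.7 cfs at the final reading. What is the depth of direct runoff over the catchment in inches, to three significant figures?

Direct runoff: 0.00, 1.43, 8.75, 11.78, 32.71, 52.34, 53.36, 77.09, 96.12, 78.65, 64.37, 0.00 cfs; ΣQ_DR = 476.6 cfs.
V = ΣQ_DR · Δt = 476.6 × 3600 s = 1.716 × 10^6 ft³.
Over A = 1.96 mi², depth = V / A = 0.377 in.

d ≈ 0.377 in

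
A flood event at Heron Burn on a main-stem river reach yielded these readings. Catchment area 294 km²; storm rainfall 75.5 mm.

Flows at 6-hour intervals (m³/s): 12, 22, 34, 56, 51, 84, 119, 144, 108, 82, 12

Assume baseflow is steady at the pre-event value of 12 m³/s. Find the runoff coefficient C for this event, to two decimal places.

ΣQ_DR = 592.0 m³/s; V = ΣQ_DR·Δt = 1.279 × 10^7 m³.
Runoff depth d = V / A = 43.49 mm.
C = d / P = 43.49 / 75.5 = 0.58.

C ≈ 0.58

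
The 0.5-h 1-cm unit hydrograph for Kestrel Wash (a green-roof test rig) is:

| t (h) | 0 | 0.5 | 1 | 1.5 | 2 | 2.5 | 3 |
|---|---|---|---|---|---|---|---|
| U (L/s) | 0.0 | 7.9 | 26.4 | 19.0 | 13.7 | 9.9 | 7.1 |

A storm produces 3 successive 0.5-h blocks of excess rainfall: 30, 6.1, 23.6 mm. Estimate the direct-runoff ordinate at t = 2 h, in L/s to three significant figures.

By discrete convolution, Q_j = Σ (P_i / 10 mm) · U_{j−i}.
At t = 2 h (j=4): Q = (30/10)·13.7 + (6.1/10)·19.0 + (23.6/10)·26.4 = 115 L/s.

Q ≈ 115 L/s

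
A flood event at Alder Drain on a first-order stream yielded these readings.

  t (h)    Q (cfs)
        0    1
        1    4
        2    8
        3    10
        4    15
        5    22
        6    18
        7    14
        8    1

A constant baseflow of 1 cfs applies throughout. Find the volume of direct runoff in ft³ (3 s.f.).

Direct-runoff ordinates (Q − Q_b): 0.0, 3.0, 7.0, 9.0, 14.0, 21.0, 17.0, 13.0, 0.0 cfs.
ΣQ_DR = 84.00 cfs.
With Δt = 1 h = 3600 s, V = ΣQ_DR · Δt = 84.00 × 3600 = 3.02 × 10^5 ft³.

V ≈ 3.02 × 10^5 ft³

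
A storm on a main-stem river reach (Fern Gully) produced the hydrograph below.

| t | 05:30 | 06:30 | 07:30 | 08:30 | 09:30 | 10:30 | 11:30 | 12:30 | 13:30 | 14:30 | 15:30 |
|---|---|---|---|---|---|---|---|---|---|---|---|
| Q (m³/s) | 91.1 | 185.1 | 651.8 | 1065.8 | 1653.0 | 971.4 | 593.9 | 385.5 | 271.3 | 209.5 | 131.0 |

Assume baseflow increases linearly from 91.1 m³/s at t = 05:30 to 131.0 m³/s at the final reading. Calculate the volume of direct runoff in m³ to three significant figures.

Direct-runoff ordinates (Q − Q_b): 0.00, 90.01, 552.72, 962.73, 1545.94, 860.35, 478.86, 266.47, 148.28, 82.49, 0.00 m³/s.
ΣQ_DR = 4988 m³/s.
With Δt = 1 h = 3600 s, V = ΣQ_DR · Δt = 4988 × 3600 = 1.80 × 10^7 m³.

V ≈ 1.80 × 10^7 m³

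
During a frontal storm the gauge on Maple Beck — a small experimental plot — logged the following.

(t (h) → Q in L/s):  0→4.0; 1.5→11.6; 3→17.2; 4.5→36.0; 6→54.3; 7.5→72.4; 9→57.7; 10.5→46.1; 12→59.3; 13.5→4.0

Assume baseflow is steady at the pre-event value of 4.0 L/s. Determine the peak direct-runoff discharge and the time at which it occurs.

Subtracting baseflow gives direct-runoff ordinates: 0.0, 7.6, 13.2, 32.0, 50.3, 68.4, 53.7, 42.1, 55.3, 0.0 L/s.
The maximum is 68.4 L/s, occurring at the reading for t = 7.5 h.

Q_p = 68.4 L/s at t = 7.5 h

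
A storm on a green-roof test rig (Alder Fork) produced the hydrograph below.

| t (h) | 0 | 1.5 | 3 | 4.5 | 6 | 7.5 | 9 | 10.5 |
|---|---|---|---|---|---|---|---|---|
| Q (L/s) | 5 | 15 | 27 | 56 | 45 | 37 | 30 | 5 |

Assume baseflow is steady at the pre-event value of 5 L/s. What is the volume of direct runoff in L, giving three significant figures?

Direct-runoff ordinates (Q − Q_b): 0.0, 10.0, 22.0, 51.0, 40.0, 32.0, 25.0, 0.0 L/s.
ΣQ_DR = 180.0 L/s.
With Δt = 1.5 h = 5400 s, V = ΣQ_DR · Δt = 180.0 × 5400 = 9.72 × 10^5 L.

V ≈ 9.72 × 10^5 L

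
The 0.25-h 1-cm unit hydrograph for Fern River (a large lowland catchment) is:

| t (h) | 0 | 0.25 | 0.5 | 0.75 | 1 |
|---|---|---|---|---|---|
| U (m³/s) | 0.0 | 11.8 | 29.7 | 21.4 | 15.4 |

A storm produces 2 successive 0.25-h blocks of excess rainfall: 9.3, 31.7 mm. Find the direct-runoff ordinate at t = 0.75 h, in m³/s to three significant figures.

By discrete convolution, Q_j = Σ (P_i / 10 mm) · U_{j−i}.
At t = 0.75 h (j=3): Q = (9.3/10)·21.4 + (31.7/10)·29.7 = 114 m³/s.

Q ≈ 114 m³/s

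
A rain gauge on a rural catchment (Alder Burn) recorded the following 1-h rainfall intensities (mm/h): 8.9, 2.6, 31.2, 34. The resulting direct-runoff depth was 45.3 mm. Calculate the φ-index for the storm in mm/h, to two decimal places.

φ ≈ 9.95 mm/h

Only the 2 blocks with intensity above φ contribute runoff: 31.2, 34 mm/h.
Σ(I−φ)·Δt = d  ⇒  (31.2+34 − 2φ)·1 = 45.3
φ = (65.20 − 45.3/1) / 2 = 9.95 mm/h.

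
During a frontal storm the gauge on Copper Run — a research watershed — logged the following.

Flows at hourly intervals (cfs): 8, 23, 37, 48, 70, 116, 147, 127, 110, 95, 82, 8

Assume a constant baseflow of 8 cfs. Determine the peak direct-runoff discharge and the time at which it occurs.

Subtracting baseflow gives direct-runoff ordinates: 0.0, 15.0, 29.0, 40.0, 62.0, 108.0, 139.0, 119.0, 102.0, 87.0, 74.0, 0.0 cfs.
The maximum is 139.0 cfs, occurring at the reading for t = 6 h.

Q_p = 139.0 cfs at t = 6 h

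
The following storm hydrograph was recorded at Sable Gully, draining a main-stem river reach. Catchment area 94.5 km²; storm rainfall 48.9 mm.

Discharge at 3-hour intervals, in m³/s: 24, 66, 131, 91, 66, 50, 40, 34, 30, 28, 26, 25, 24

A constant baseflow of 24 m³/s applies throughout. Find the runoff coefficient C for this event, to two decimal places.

C ≈ 0.75

ΣQ_DR = 323.0 m³/s; V = ΣQ_DR·Δt = 3.488 × 10^6 m³.
Runoff depth d = V / A = 36.91 mm.
C = d / P = 36.91 / 48.9 = 0.75.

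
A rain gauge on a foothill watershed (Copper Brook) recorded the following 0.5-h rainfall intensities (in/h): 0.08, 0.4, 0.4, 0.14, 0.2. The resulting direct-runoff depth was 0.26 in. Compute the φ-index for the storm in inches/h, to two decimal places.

φ ≈ 0.16 in/h

Only the 3 blocks with intensity above φ contribute runoff: 0.4, 0.4, 0.2 in/h.
Σ(I−φ)·Δt = d  ⇒  (0.4+0.4+0.2 − 3φ)·0.5 = 0.26
φ = (1.000 − 0.26/0.5) / 3 = 0.16 in/h.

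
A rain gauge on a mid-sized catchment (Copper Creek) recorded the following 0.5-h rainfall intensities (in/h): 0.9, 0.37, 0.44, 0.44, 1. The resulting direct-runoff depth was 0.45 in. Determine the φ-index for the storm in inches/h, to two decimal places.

φ ≈ 0.50 in/h

Only the 2 blocks with intensity above φ contribute runoff: 0.9, 1 in/h.
Σ(I−φ)·Δt = d  ⇒  (0.9+1 − 2φ)·0.5 = 0.45
φ = (1.900 − 0.45/0.5) / 2 = 0.50 in/h.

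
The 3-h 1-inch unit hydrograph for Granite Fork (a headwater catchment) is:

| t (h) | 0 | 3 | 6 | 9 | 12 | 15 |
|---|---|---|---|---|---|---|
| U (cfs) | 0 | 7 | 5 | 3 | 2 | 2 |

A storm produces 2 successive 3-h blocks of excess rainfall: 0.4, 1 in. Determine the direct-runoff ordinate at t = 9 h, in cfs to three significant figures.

Q ≈ 6.20 cfs

By discrete convolution, Q_j = Σ (P_i / 1 in) · U_{j−i}.
At t = 9 h (j=3): Q = (0.4/1)·3 + (1/1)·5 = 6.20 cfs.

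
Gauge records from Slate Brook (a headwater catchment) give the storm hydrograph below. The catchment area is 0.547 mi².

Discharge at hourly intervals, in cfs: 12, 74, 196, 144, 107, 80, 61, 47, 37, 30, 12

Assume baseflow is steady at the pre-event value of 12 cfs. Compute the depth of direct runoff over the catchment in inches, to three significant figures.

d ≈ 1.89 in

Direct runoff: 0.0, 62.0, 184.0, 132.0, 95.0, 68.0, 49.0, 35.0, 25.0, 18.0, 0.0 cfs; ΣQ_DR = 668.0 cfs.
V = ΣQ_DR · Δt = 668.0 × 3600 s = 2.405 × 10^6 ft³.
Over A = 0.547 mi², depth = V / A = 1.89 in.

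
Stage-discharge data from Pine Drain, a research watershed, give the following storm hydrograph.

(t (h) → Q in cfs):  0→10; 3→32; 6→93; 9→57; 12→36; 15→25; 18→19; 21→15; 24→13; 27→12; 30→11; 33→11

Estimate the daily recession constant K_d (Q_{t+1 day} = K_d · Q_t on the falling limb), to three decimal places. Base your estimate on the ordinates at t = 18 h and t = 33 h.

K_d ≈ 0.417

Between t = 18 h and t = 33 h the flow falls from 19 to 11 cfs over 5×3 h = 15 h.
Per-interval ratio K = (11/19)^(1/5) = 0.8965; K_d = K^(24/3) = 0.417.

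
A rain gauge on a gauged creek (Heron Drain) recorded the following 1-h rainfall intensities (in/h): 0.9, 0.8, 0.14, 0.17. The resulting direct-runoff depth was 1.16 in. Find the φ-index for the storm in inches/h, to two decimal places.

φ ≈ 0.27 in/h

Only the 2 blocks with intensity above φ contribute runoff: 0.9, 0.8 in/h.
Σ(I−φ)·Δt = d  ⇒  (0.9+0.8 − 2φ)·1 = 1.16
φ = (1.700 − 1.16/1) / 2 = 0.27 in/h.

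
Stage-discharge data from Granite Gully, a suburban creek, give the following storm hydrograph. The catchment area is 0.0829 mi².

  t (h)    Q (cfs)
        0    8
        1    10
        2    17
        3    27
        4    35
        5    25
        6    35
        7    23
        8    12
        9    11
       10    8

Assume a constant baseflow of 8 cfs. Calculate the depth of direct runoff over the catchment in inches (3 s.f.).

d ≈ 2.30 in

Direct runoff: 0.0, 2.0, 9.0, 19.0, 27.0, 17.0, 27.0, 15.0, 4.0, 3.0, 0.0 cfs; ΣQ_DR = 123.0 cfs.
V = ΣQ_DR · Δt = 123.0 × 3600 s = 4.428 × 10^5 ft³.
Over A = 0.0829 mi², depth = V / A = 2.30 in.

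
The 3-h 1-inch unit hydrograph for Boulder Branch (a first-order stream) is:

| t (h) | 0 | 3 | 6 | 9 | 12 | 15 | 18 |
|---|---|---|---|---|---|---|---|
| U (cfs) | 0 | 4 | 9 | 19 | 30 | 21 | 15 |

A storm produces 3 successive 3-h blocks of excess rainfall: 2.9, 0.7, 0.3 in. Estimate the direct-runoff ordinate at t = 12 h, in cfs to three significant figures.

Q ≈ 103 cfs

By discrete convolution, Q_j = Σ (P_i / 1 in) · U_{j−i}.
At t = 12 h (j=4): Q = (2.9/1)·30 + (0.7/1)·19 + (0.3/1)·9 = 103 cfs.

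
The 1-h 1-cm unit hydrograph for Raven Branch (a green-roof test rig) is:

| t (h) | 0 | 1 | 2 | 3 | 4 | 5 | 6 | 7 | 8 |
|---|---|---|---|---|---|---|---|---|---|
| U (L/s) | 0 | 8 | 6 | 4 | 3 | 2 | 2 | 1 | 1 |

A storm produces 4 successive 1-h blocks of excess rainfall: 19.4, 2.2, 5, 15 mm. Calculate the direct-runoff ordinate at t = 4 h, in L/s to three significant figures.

Q ≈ 21.7 L/s

By discrete convolution, Q_j = Σ (P_i / 10 mm) · U_{j−i}.
At t = 4 h (j=4): Q = (19.4/10)·3 + (2.2/10)·4 + (5/10)·6 + (15/10)·8 = 21.7 L/s.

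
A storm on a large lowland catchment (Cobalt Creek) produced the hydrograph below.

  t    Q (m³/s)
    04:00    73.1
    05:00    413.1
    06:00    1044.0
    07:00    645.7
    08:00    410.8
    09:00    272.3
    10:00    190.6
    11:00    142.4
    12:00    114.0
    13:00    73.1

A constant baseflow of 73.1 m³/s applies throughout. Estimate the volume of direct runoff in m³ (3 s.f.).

Direct-runoff ordinates (Q − Q_b): 0.0, 340.0, 970.9, 572.6, 337.7, 199.2, 117.5, 69.3, 40.9, 0.0 m³/s.
ΣQ_DR = 2648 m³/s.
With Δt = 1 h = 3600 s, V = ΣQ_DR · Δt = 2648 × 3600 = 9.53 × 10^6 m³.

V ≈ 9.53 × 10^6 m³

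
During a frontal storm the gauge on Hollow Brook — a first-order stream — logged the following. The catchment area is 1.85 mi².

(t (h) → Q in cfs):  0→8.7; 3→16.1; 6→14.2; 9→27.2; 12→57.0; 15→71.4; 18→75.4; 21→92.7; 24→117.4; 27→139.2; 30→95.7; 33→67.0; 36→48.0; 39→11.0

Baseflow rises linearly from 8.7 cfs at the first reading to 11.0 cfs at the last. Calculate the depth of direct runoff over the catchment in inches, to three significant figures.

d ≈ 1.77 in

Direct runoff: 0.00, 7.22, 5.15, 17.97, 47.59, 61.82, 65.64, 82.76, 107.28, 128.91, 85.23, 56.35, 37.18, 0.00 cfs; ΣQ_DR = 703.1 cfs.
V = ΣQ_DR · Δt = 703.1 × 10800 s = 7.593 × 10^6 ft³.
Over A = 1.85 mi², depth = V / A = 1.77 in.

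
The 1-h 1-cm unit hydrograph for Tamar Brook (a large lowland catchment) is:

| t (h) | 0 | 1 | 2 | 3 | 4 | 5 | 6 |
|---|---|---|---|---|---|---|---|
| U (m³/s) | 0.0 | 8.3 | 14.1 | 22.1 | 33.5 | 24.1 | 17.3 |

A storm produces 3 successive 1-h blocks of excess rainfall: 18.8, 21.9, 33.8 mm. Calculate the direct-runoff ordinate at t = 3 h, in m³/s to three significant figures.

Q ≈ 100 m³/s

By discrete convolution, Q_j = Σ (P_i / 10 mm) · U_{j−i}.
At t = 3 h (j=3): Q = (18.8/10)·22.1 + (21.9/10)·14.1 + (33.8/10)·8.3 = 100 m³/s.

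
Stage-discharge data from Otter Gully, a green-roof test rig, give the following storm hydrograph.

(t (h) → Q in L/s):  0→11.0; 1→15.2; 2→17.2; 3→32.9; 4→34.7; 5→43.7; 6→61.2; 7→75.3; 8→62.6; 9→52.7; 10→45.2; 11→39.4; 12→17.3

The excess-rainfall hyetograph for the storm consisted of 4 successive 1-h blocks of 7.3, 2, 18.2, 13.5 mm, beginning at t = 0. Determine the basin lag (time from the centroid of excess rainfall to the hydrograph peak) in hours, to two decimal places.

Centroid of excess rainfall: t_c = Σ P_i·t̄_i / ΣP_i = 2.4244 h (block centres at 0.5, 1.5, 2.5, 3.5 h).
Hydrograph peak occurs at t = 7 h, so basin lag t_L = 7 − 2.4244 = 4.58 h.

t_L ≈ 4.58 h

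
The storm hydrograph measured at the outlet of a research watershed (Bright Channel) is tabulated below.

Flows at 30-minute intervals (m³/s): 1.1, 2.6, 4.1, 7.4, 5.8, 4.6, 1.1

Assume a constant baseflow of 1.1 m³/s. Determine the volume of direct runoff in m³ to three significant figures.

Direct-runoff ordinates (Q − Q_b): 0.0, 1.5, 3.0, 6.3, 4.7, 3.5, 0.0 m³/s.
ΣQ_DR = 19.00 m³/s.
With Δt = 0.5 h = 1800 s, V = ΣQ_DR · Δt = 19.00 × 1800 = 34200 m³.

V ≈ 34200 m³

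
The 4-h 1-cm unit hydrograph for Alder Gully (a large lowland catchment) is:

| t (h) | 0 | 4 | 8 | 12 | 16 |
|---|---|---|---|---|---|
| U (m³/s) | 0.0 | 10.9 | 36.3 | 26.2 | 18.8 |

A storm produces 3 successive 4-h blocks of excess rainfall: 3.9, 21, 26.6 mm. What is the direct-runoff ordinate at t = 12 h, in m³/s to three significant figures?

Q ≈ 115 m³/s

By discrete convolution, Q_j = Σ (P_i / 10 mm) · U_{j−i}.
At t = 12 h (j=3): Q = (3.9/10)·26.2 + (21/10)·36.3 + (26.6/10)·10.9 = 115 m³/s.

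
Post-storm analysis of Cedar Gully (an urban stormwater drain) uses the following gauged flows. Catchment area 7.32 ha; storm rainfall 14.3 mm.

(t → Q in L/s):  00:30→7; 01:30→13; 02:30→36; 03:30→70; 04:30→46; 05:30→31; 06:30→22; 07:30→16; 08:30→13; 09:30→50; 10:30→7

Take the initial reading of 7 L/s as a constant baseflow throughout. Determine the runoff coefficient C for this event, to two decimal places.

ΣQ_DR = 234.0 L/s; V = ΣQ_DR·Δt = 8.424 × 10^5 L.
Runoff depth d = V / A = 11.51 mm.
C = d / P = 11.51 / 14.3 = 0.80.

C ≈ 0.80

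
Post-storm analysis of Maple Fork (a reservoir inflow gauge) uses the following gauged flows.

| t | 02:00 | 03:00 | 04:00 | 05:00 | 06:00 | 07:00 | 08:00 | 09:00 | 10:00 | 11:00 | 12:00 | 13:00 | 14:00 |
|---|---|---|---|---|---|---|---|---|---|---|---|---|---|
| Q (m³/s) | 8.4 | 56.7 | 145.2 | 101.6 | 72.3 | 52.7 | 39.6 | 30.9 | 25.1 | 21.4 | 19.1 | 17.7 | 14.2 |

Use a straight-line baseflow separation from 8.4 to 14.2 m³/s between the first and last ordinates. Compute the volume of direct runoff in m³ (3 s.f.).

Direct-runoff ordinates (Q − Q_b): 0.00, 47.82, 135.83, 91.75, 61.97, 41.88, 28.30, 19.12, 12.83, 8.65, 5.87, 3.98, 0.00 m³/s.
ΣQ_DR = 458.0 m³/s.
With Δt = 1 h = 3600 s, V = ΣQ_DR · Δt = 458.0 × 3600 = 1.65 × 10^6 m³.

V ≈ 1.65 × 10^6 m³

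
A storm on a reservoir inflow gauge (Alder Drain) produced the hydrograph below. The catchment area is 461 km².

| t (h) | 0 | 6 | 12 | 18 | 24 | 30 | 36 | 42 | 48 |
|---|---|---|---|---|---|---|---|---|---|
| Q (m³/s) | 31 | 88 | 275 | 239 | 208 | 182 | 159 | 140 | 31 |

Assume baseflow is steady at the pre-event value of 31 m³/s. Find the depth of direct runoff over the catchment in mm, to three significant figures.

d ≈ 50.3 mm

Direct runoff: 0.0, 57.0, 244.0, 208.0, 177.0, 151.0, 128.0, 109.0, 0.0 m³/s; ΣQ_DR = 1074 m³/s.
V = ΣQ_DR · Δt = 1074 × 21600 s = 2.320 × 10^7 m³.
Over A = 461 km², depth = V / A = 50.3 mm.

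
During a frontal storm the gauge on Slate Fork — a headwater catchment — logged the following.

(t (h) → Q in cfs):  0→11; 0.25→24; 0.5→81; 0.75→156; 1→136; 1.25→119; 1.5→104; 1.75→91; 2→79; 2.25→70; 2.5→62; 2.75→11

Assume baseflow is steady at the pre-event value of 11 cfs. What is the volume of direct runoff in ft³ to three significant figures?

Direct-runoff ordinates (Q − Q_b): 0.0, 13.0, 70.0, 145.0, 125.0, 108.0, 93.0, 80.0, 68.0, 59.0, 51.0, 0.0 cfs.
ΣQ_DR = 812.0 cfs.
With Δt = 0.25 h = 900 s, V = ΣQ_DR · Δt = 812.0 × 900 = 7.31 × 10^5 ft³.

V ≈ 7.31 × 10^5 ft³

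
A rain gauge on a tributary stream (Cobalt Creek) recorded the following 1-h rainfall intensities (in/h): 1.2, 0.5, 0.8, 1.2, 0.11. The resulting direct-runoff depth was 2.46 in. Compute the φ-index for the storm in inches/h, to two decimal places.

φ ≈ 0.31 in/h

Only the 4 blocks with intensity above φ contribute runoff: 1.2, 0.5, 0.8, 1.2 in/h.
Σ(I−φ)·Δt = d  ⇒  (1.2+0.5+0.8+1.2 − 4φ)·1 = 2.46
φ = (3.700 − 2.46/1) / 4 = 0.31 in/h.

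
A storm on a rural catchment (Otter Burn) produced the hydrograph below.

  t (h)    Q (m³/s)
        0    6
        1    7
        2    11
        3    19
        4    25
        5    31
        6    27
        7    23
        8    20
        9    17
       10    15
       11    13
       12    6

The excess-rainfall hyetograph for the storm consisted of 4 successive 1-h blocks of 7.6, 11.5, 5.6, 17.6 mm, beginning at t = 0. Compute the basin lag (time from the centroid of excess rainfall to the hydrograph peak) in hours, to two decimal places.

t_L ≈ 2.72 h

Centroid of excess rainfall: t_c = Σ P_i·t̄_i / ΣP_i = 2.2849 h (block centres at 0.5, 1.5, 2.5, 3.5 h).
Hydrograph peak occurs at t = 5 h, so basin lag t_L = 5 − 2.2849 = 2.72 h.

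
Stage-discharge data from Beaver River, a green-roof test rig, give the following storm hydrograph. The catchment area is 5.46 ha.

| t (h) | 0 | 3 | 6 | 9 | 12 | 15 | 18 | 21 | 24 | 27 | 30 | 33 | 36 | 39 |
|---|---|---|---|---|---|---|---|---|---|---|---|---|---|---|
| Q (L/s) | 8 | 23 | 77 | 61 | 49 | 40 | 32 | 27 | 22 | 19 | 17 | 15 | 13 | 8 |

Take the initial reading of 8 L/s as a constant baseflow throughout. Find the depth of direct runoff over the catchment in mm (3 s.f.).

Direct runoff: 0.0, 15.0, 69.0, 53.0, 41.0, 32.0, 24.0, 19.0, 14.0, 11.0, 9.0, 7.0, 5.0, 0.0 L/s; ΣQ_DR = 299.0 L/s.
V = ΣQ_DR · Δt = 299.0 × 10800 s = 3.229 × 10^6 L.
Over A = 5.46 ha, depth = V / A = 59.1 mm.

d ≈ 59.1 mm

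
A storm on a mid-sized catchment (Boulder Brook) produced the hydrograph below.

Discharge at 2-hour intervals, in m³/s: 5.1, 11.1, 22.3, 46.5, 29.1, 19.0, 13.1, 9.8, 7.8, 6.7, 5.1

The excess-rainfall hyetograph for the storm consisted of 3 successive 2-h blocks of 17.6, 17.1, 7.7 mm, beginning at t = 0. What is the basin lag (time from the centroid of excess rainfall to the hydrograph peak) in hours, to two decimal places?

Centroid of excess rainfall: t_c = Σ P_i·t̄_i / ΣP_i = 2.5330 h (block centres at 1, 3, 5 h).
Hydrograph peak occurs at t = 6 h, so basin lag t_L = 6 − 2.5330 = 3.47 h.

t_L ≈ 3.47 h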